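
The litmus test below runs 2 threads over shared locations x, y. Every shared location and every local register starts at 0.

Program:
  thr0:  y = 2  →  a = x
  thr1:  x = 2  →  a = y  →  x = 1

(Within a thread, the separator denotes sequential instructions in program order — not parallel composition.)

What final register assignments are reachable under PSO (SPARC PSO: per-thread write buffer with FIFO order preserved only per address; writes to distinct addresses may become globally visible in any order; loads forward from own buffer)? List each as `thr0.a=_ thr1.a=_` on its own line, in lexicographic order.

thr0.a=0 thr1.a=0
thr0.a=0 thr1.a=2
thr0.a=1 thr1.a=0
thr0.a=1 thr1.a=2
thr0.a=2 thr1.a=0
thr0.a=2 thr1.a=2

outcome vector order: (thr0.a,thr1.a)
|PSO outcomes| = 6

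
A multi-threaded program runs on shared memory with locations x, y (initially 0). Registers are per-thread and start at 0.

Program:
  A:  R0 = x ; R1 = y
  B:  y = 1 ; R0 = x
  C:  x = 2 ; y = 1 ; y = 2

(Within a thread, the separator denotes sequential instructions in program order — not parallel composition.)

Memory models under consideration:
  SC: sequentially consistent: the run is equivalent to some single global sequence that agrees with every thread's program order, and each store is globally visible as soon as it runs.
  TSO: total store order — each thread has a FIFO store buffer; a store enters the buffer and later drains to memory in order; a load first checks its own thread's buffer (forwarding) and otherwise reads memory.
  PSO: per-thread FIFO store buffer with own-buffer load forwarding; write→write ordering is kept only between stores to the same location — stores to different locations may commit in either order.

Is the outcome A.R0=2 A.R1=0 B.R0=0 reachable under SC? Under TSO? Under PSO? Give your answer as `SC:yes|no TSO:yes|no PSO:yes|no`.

outcome vector order: (A.R0,A.R1,B.R0)
[SC] allowed = {(0,0,0); (0,0,2); (0,1,0); (0,1,2); (0,2,0); (0,2,2); (2,0,2); (2,1,0); (2,1,2); (2,2,0); (2,2,2)}
[TSO] allowed = {(0,0,0); (0,0,2); (0,1,0); (0,1,2); (0,2,0); (0,2,2); (2,0,0); (2,0,2); (2,1,0); (2,1,2); (2,2,0); (2,2,2)}
[PSO] allowed = {(0,0,0); (0,0,2); (0,1,0); (0,1,2); (0,2,0); (0,2,2); (2,0,0); (2,0,2); (2,1,0); (2,1,2); (2,2,0); (2,2,2)}
target (2,0,0) ∈ {TSO,PSO}

SC:no TSO:yes PSO:yes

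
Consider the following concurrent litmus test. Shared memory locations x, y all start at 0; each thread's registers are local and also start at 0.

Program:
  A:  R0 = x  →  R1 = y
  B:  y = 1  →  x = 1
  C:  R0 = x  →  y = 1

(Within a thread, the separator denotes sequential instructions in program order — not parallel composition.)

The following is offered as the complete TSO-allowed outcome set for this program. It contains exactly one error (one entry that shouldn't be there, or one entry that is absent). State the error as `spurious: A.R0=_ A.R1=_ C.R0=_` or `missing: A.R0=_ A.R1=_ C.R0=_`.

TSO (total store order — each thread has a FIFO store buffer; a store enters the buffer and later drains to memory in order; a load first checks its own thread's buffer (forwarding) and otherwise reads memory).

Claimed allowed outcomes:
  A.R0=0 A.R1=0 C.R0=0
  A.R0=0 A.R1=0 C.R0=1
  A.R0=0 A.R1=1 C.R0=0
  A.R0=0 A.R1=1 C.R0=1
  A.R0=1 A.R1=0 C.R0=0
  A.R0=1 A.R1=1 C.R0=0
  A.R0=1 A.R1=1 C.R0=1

spurious: A.R0=1 A.R1=0 C.R0=0

outcome vector order: (A.R0,A.R1,C.R0)
under TSO → 000; 001; 010; 011; 110; 111
claimed∖TSO = {100}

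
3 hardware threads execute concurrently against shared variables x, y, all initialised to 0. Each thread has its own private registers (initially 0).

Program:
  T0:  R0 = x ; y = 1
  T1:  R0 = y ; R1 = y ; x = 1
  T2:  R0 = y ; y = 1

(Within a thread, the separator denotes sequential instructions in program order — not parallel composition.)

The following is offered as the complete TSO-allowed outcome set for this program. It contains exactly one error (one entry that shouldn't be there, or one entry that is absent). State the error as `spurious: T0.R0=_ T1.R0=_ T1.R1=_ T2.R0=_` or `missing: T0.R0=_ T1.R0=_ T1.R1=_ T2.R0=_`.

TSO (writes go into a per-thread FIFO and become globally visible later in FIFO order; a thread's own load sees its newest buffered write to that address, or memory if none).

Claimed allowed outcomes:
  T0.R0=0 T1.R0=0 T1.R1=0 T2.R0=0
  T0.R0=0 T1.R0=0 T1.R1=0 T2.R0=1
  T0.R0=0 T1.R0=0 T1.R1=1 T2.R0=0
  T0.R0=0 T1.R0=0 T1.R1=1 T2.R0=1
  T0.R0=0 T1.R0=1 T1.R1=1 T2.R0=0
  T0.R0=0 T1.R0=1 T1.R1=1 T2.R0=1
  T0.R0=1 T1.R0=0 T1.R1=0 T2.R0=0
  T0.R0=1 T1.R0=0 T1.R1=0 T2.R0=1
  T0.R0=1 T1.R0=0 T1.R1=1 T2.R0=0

missing: T0.R0=1 T1.R0=1 T1.R1=1 T2.R0=0

outcome vector order: (T0.R0,T1.R0,T1.R1,T2.R0)
TSO: 10 outcomes — {(0,0,0,0), (0,0,0,1), (0,0,1,0), (0,0,1,1), (0,1,1,0), (0,1,1,1), (1,0,0,0), (1,0,0,1), (1,0,1,0), (1,1,1,0)}
TSO∖claimed = {(1,1,1,0)}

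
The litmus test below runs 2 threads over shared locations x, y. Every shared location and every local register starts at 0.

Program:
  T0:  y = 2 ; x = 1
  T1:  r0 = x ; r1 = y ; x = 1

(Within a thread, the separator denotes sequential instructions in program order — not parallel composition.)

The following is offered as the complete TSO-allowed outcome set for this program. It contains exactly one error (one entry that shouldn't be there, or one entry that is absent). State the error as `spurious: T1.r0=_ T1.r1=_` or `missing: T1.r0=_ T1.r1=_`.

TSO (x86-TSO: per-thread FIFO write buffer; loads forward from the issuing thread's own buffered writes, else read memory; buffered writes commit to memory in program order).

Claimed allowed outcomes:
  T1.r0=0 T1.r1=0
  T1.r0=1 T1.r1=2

outcome vector order: (T1.r0,T1.r1)
TSO: 3 outcomes — {(0,0), (0,2), (1,2)}
TSO∖claimed = {(0,2)}

missing: T1.r0=0 T1.r1=2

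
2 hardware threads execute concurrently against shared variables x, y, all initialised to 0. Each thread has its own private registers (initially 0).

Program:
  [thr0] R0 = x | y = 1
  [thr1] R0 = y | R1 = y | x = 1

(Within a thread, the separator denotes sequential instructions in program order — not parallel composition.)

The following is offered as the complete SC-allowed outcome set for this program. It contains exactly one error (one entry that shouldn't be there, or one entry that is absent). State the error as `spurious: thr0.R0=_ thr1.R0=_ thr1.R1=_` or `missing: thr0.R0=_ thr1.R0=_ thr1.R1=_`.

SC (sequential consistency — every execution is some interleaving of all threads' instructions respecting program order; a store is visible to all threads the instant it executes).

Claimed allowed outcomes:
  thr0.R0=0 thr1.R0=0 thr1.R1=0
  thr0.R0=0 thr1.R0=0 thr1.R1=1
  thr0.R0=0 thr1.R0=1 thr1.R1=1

missing: thr0.R0=1 thr1.R0=0 thr1.R1=0

outcome vector order: (thr0.R0,thr1.R0,thr1.R1)
SC (4): <0 0 0>; <0 0 1>; <0 1 1>; <1 0 0>
SC∖claimed = {<1 0 0>}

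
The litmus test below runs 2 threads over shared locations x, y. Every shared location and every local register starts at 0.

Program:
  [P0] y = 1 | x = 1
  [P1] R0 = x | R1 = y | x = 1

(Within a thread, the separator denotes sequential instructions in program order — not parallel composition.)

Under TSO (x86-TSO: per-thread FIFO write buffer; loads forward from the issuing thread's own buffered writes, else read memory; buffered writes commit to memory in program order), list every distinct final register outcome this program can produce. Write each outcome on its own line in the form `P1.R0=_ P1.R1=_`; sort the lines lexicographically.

P1.R0=0 P1.R1=0
P1.R0=0 P1.R1=1
P1.R0=1 P1.R1=1

outcome vector order: (P1.R0,P1.R1)
|TSO outcomes| = 3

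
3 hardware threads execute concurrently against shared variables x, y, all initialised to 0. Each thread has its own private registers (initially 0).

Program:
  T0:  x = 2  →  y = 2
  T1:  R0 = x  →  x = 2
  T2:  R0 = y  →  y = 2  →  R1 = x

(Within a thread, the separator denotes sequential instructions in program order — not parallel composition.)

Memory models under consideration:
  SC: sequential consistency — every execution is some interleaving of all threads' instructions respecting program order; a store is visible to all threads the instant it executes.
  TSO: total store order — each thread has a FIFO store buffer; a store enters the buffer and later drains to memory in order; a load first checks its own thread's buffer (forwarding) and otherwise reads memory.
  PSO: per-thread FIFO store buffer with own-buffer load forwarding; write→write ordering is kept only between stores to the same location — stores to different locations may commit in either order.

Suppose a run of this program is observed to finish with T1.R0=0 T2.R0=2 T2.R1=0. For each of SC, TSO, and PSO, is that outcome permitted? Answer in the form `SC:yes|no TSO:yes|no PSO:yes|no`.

outcome vector order: (T1.R0,T2.R0,T2.R1)
SC: 6 outcomes — {<0 0 0> <0 0 2> <0 2 2> <2 0 0> <2 0 2> <2 2 2>}
TSO: 6 outcomes — {<0 0 0> <0 0 2> <0 2 2> <2 0 0> <2 0 2> <2 2 2>}
PSO: 8 outcomes — {<0 0 0> <0 0 2> <0 2 0> <0 2 2> <2 0 0> <2 0 2> <2 2 0> <2 2 2>}
target <0 2 0> ∈ {PSO}

SC:no TSO:no PSO:yes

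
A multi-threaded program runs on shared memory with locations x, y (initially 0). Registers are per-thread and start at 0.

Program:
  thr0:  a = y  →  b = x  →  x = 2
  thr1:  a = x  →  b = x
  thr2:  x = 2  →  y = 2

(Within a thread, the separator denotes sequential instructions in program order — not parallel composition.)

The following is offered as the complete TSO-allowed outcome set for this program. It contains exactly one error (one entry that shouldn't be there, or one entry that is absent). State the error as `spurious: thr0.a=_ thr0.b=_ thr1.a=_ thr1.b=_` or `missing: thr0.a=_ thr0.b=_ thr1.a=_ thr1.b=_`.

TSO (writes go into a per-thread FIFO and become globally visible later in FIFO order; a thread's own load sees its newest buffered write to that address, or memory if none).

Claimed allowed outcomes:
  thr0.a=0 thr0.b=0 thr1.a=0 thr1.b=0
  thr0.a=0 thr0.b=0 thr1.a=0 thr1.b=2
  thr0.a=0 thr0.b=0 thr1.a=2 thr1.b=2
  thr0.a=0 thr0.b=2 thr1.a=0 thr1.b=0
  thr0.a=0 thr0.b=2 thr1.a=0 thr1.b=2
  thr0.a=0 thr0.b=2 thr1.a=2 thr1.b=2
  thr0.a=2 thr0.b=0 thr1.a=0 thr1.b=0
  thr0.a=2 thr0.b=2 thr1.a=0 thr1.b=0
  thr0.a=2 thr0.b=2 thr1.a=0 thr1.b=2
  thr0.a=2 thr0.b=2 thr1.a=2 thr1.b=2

outcome vector order: (thr0.a,thr0.b,thr1.a,thr1.b)
TSO (9): 0000, 0002, 0022, 0200, 0202, 0222, 2200, 2202, 2222
claimed∖TSO = {2000}

spurious: thr0.a=2 thr0.b=0 thr1.a=0 thr1.b=0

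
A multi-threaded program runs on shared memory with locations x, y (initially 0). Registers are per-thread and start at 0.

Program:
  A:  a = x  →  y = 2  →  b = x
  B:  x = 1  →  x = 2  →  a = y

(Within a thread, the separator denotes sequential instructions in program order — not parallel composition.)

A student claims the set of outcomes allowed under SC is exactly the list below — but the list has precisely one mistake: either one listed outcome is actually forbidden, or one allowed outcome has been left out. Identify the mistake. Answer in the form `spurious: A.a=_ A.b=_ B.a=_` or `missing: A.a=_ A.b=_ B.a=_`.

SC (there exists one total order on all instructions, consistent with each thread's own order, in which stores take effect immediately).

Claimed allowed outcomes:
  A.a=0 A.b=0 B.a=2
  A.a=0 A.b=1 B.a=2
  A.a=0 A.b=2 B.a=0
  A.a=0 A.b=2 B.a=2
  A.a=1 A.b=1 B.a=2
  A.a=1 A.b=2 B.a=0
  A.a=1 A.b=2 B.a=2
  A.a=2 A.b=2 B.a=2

outcome vector order: (A.a,A.b,B.a)
SC (9): <0 0 2>, <0 1 2>, <0 2 0>, <0 2 2>, <1 1 2>, <1 2 0>, <1 2 2>, <2 2 0>, <2 2 2>
SC∖claimed = {<2 2 0>}

missing: A.a=2 A.b=2 B.a=0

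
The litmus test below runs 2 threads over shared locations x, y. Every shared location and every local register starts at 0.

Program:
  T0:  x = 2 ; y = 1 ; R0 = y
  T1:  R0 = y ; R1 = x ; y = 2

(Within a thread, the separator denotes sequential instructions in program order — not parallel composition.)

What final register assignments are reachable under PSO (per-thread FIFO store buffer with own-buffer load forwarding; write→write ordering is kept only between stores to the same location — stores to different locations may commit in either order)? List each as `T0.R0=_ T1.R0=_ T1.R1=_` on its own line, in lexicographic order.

outcome vector order: (T0.R0,T1.R0,T1.R1)
|PSO outcomes| = 8

T0.R0=1 T1.R0=0 T1.R1=0
T0.R0=1 T1.R0=0 T1.R1=2
T0.R0=1 T1.R0=1 T1.R1=0
T0.R0=1 T1.R0=1 T1.R1=2
T0.R0=2 T1.R0=0 T1.R1=0
T0.R0=2 T1.R0=0 T1.R1=2
T0.R0=2 T1.R0=1 T1.R1=0
T0.R0=2 T1.R0=1 T1.R1=2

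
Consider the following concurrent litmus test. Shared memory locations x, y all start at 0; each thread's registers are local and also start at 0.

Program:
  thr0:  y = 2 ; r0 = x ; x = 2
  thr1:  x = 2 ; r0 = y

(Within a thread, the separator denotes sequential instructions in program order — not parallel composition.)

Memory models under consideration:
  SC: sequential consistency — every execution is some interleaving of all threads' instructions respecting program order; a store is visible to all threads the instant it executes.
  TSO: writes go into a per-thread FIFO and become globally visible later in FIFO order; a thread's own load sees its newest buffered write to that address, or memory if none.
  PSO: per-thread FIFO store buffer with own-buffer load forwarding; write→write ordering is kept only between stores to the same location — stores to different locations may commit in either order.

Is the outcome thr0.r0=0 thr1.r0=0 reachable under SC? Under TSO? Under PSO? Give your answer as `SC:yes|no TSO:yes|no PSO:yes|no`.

SC:no TSO:yes PSO:yes

outcome vector order: (thr0.r0,thr1.r0)
SC: 3 outcomes — {02 20 22}
TSO: 4 outcomes — {00 02 20 22}
PSO: 4 outcomes — {00 02 20 22}
target 00 ∈ {TSO,PSO}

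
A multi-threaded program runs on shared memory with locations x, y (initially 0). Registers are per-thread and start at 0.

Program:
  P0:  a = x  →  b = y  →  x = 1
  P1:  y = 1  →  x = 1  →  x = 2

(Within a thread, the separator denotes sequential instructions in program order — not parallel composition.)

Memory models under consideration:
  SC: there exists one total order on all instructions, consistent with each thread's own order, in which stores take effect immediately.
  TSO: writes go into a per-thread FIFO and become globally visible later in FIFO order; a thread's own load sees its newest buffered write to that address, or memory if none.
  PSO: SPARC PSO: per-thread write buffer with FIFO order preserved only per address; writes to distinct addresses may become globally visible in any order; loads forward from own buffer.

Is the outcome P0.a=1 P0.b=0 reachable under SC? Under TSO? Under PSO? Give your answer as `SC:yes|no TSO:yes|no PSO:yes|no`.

outcome vector order: (P0.a,P0.b)
SC: 4 outcomes — {00, 01, 11, 21}
TSO: 4 outcomes — {00, 01, 11, 21}
PSO: 6 outcomes — {00, 01, 10, 11, 20, 21}
target 10 ∈ {PSO}

SC:no TSO:no PSO:yes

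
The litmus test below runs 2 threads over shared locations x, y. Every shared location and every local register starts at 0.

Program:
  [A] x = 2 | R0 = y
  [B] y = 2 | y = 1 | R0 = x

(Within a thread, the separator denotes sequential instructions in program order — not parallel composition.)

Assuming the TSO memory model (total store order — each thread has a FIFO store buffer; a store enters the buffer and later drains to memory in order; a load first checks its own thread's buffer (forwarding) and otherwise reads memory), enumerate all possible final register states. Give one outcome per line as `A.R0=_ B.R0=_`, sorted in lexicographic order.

outcome vector order: (A.R0,B.R0)
|TSO outcomes| = 6

A.R0=0 B.R0=0
A.R0=0 B.R0=2
A.R0=1 B.R0=0
A.R0=1 B.R0=2
A.R0=2 B.R0=0
A.R0=2 B.R0=2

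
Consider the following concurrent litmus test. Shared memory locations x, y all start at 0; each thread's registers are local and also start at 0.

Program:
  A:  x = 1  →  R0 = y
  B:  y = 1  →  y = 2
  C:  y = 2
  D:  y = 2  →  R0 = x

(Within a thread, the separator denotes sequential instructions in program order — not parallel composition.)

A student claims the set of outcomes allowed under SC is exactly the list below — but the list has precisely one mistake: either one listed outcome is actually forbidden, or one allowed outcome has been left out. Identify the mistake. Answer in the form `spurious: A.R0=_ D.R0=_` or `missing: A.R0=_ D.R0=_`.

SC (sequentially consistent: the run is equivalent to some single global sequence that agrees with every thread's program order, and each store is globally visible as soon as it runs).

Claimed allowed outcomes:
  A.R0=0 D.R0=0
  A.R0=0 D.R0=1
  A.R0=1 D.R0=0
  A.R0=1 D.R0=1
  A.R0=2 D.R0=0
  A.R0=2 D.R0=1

outcome vector order: (A.R0,D.R0)
SC (5): <0 1>, <1 0>, <1 1>, <2 0>, <2 1>
claimed∖SC = {<0 0>}

spurious: A.R0=0 D.R0=0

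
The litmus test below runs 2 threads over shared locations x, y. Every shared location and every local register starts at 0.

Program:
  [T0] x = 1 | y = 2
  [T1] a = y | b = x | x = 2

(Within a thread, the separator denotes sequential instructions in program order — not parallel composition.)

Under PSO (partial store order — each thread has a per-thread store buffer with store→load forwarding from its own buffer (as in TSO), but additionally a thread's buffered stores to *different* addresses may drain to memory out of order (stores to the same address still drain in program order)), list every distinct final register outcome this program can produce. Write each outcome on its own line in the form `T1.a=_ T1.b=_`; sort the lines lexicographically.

outcome vector order: (T1.a,T1.b)
|PSO outcomes| = 4

T1.a=0 T1.b=0
T1.a=0 T1.b=1
T1.a=2 T1.b=0
T1.a=2 T1.b=1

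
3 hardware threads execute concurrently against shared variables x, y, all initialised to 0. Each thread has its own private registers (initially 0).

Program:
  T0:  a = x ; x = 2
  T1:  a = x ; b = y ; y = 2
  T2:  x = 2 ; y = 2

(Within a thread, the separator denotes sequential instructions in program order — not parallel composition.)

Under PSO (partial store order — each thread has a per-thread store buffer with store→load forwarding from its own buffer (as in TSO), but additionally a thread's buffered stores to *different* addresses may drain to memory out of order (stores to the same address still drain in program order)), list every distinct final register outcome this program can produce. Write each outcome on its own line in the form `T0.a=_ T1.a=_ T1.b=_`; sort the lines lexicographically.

outcome vector order: (T0.a,T1.a,T1.b)
|PSO outcomes| = 8

T0.a=0 T1.a=0 T1.b=0
T0.a=0 T1.a=0 T1.b=2
T0.a=0 T1.a=2 T1.b=0
T0.a=0 T1.a=2 T1.b=2
T0.a=2 T1.a=0 T1.b=0
T0.a=2 T1.a=0 T1.b=2
T0.a=2 T1.a=2 T1.b=0
T0.a=2 T1.a=2 T1.b=2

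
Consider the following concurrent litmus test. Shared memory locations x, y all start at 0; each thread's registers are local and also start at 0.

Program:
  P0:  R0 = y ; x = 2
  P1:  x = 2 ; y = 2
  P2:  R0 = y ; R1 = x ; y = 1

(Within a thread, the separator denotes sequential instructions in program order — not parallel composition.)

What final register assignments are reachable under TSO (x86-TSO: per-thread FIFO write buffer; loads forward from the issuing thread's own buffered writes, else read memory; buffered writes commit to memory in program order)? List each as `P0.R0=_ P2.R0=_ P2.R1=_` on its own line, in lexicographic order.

P0.R0=0 P2.R0=0 P2.R1=0
P0.R0=0 P2.R0=0 P2.R1=2
P0.R0=0 P2.R0=2 P2.R1=2
P0.R0=1 P2.R0=0 P2.R1=0
P0.R0=1 P2.R0=0 P2.R1=2
P0.R0=1 P2.R0=2 P2.R1=2
P0.R0=2 P2.R0=0 P2.R1=0
P0.R0=2 P2.R0=0 P2.R1=2
P0.R0=2 P2.R0=2 P2.R1=2

outcome vector order: (P0.R0,P2.R0,P2.R1)
|TSO outcomes| = 9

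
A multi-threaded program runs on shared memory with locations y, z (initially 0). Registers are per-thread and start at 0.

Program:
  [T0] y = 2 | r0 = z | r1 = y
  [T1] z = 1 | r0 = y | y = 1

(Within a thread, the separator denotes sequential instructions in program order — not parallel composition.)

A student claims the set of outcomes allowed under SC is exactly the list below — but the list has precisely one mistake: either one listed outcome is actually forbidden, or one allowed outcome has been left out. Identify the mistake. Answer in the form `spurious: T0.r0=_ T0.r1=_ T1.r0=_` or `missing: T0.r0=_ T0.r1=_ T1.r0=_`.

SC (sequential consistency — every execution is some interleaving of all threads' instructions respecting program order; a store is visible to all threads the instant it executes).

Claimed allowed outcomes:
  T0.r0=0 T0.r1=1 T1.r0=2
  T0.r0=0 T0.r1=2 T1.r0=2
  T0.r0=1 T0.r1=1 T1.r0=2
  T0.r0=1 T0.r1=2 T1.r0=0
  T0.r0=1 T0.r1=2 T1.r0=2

outcome vector order: (T0.r0,T0.r1,T1.r0)
[SC] allowed = {0/1/2; 0/2/2; 1/1/0; 1/1/2; 1/2/0; 1/2/2}
SC∖claimed = {1/1/0}

missing: T0.r0=1 T0.r1=1 T1.r0=0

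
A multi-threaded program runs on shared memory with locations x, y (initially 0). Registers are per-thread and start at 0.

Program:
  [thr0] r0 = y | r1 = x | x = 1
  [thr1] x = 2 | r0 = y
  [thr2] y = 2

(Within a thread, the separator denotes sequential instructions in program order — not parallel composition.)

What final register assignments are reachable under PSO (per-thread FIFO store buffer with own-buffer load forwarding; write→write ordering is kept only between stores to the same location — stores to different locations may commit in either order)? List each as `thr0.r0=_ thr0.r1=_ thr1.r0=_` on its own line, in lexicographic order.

outcome vector order: (thr0.r0,thr0.r1,thr1.r0)
|PSO outcomes| = 8

thr0.r0=0 thr0.r1=0 thr1.r0=0
thr0.r0=0 thr0.r1=0 thr1.r0=2
thr0.r0=0 thr0.r1=2 thr1.r0=0
thr0.r0=0 thr0.r1=2 thr1.r0=2
thr0.r0=2 thr0.r1=0 thr1.r0=0
thr0.r0=2 thr0.r1=0 thr1.r0=2
thr0.r0=2 thr0.r1=2 thr1.r0=0
thr0.r0=2 thr0.r1=2 thr1.r0=2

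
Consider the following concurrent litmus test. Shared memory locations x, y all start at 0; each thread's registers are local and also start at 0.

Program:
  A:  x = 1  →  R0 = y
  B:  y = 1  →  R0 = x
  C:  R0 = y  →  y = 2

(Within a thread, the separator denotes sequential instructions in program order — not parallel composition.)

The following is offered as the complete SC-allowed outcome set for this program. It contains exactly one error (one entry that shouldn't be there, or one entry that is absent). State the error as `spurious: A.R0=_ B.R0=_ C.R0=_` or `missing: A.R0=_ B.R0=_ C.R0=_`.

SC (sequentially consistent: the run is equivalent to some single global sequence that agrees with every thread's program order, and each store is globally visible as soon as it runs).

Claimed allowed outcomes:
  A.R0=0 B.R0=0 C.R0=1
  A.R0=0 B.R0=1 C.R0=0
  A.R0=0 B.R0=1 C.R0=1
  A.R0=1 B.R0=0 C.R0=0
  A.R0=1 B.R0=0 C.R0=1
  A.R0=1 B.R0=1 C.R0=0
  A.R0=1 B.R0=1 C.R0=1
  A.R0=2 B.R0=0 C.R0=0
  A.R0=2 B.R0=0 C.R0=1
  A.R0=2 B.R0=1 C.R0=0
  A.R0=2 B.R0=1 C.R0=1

spurious: A.R0=0 B.R0=0 C.R0=1

outcome vector order: (A.R0,B.R0,C.R0)
[SC] allowed = {010; 011; 100; 101; 110; 111; 200; 201; 210; 211}
claimed∖SC = {001}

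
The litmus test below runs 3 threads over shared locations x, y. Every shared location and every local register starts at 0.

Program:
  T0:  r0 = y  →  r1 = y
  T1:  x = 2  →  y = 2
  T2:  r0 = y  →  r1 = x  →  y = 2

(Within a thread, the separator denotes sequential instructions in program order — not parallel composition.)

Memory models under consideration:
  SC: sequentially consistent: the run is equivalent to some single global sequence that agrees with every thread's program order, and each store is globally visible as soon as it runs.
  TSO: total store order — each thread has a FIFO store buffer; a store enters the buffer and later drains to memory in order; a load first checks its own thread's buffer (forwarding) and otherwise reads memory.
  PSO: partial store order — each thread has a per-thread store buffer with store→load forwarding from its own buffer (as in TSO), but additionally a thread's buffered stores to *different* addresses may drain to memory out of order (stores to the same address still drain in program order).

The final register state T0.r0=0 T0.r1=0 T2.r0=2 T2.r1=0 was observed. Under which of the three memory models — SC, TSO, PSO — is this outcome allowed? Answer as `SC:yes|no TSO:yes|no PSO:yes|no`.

outcome vector order: (T0.r0,T0.r1,T2.r0,T2.r1)
[SC] allowed = {0000, 0002, 0022, 0200, 0202, 0222, 2200, 2202, 2222}
[TSO] allowed = {0000, 0002, 0022, 0200, 0202, 0222, 2200, 2202, 2222}
[PSO] allowed = {0000, 0002, 0020, 0022, 0200, 0202, 0220, 0222, 2200, 2202, 2220, 2222}
target 0020 ∈ {PSO}

SC:no TSO:no PSO:yes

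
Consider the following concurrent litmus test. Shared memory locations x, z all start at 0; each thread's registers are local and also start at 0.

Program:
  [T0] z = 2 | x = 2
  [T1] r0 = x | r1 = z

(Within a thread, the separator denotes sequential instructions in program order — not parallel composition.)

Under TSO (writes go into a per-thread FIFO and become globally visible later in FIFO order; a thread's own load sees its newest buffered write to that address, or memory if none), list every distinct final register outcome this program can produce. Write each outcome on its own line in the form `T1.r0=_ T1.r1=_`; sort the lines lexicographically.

outcome vector order: (T1.r0,T1.r1)
|TSO outcomes| = 3

T1.r0=0 T1.r1=0
T1.r0=0 T1.r1=2
T1.r0=2 T1.r1=2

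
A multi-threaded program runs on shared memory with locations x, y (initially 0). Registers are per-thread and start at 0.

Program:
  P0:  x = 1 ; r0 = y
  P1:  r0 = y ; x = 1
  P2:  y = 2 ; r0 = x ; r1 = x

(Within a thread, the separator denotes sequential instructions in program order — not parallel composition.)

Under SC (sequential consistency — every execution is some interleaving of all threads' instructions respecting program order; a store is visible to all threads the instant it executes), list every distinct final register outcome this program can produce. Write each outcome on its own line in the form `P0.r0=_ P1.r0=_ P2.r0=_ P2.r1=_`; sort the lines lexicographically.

P0.r0=0 P1.r0=0 P2.r0=1 P2.r1=1
P0.r0=0 P1.r0=2 P2.r0=1 P2.r1=1
P0.r0=2 P1.r0=0 P2.r0=0 P2.r1=0
P0.r0=2 P1.r0=0 P2.r0=0 P2.r1=1
P0.r0=2 P1.r0=0 P2.r0=1 P2.r1=1
P0.r0=2 P1.r0=2 P2.r0=0 P2.r1=0
P0.r0=2 P1.r0=2 P2.r0=0 P2.r1=1
P0.r0=2 P1.r0=2 P2.r0=1 P2.r1=1

outcome vector order: (P0.r0,P1.r0,P2.r0,P2.r1)
|SC outcomes| = 8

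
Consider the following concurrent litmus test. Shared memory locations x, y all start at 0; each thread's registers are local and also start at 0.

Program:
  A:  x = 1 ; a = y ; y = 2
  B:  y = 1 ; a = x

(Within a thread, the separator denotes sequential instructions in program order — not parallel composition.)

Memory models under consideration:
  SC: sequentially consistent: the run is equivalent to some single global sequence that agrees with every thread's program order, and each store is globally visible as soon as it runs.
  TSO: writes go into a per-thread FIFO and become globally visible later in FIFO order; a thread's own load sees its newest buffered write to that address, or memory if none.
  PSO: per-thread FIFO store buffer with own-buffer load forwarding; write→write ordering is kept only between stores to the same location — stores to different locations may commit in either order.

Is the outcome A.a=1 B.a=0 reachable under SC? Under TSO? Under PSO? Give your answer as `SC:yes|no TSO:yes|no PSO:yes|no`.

SC:yes TSO:yes PSO:yes

outcome vector order: (A.a,B.a)
[SC] allowed = {<0 1>, <1 0>, <1 1>}
[TSO] allowed = {<0 0>, <0 1>, <1 0>, <1 1>}
[PSO] allowed = {<0 0>, <0 1>, <1 0>, <1 1>}
target <1 0> ∈ {SC,TSO,PSO}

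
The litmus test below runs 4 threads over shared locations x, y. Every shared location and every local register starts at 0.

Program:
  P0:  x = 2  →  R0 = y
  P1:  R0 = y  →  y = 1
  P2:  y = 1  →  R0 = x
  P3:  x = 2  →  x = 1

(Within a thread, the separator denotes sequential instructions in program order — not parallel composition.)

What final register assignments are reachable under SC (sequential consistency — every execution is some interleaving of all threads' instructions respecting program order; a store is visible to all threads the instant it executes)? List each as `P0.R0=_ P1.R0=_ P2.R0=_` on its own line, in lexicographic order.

P0.R0=0 P1.R0=0 P2.R0=1
P0.R0=0 P1.R0=0 P2.R0=2
P0.R0=0 P1.R0=1 P2.R0=1
P0.R0=0 P1.R0=1 P2.R0=2
P0.R0=1 P1.R0=0 P2.R0=0
P0.R0=1 P1.R0=0 P2.R0=1
P0.R0=1 P1.R0=0 P2.R0=2
P0.R0=1 P1.R0=1 P2.R0=0
P0.R0=1 P1.R0=1 P2.R0=1
P0.R0=1 P1.R0=1 P2.R0=2

outcome vector order: (P0.R0,P1.R0,P2.R0)
|SC outcomes| = 10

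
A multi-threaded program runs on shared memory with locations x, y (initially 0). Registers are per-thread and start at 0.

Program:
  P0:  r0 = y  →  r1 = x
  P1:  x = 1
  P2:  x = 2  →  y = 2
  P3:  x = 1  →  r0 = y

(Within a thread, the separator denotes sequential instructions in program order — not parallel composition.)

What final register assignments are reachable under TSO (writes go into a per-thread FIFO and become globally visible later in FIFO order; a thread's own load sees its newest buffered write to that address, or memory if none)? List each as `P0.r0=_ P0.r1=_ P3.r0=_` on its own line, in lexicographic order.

outcome vector order: (P0.r0,P0.r1,P3.r0)
|TSO outcomes| = 10

P0.r0=0 P0.r1=0 P3.r0=0
P0.r0=0 P0.r1=0 P3.r0=2
P0.r0=0 P0.r1=1 P3.r0=0
P0.r0=0 P0.r1=1 P3.r0=2
P0.r0=0 P0.r1=2 P3.r0=0
P0.r0=0 P0.r1=2 P3.r0=2
P0.r0=2 P0.r1=1 P3.r0=0
P0.r0=2 P0.r1=1 P3.r0=2
P0.r0=2 P0.r1=2 P3.r0=0
P0.r0=2 P0.r1=2 P3.r0=2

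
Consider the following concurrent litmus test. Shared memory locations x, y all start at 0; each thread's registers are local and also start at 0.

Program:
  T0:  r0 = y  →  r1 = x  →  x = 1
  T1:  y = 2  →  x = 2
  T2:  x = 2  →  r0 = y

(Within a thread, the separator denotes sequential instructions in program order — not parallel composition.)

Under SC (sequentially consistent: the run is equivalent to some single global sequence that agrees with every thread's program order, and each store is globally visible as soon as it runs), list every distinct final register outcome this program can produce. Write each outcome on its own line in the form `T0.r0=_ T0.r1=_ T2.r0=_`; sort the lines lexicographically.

outcome vector order: (T0.r0,T0.r1,T2.r0)
|SC outcomes| = 7

T0.r0=0 T0.r1=0 T2.r0=0
T0.r0=0 T0.r1=0 T2.r0=2
T0.r0=0 T0.r1=2 T2.r0=0
T0.r0=0 T0.r1=2 T2.r0=2
T0.r0=2 T0.r1=0 T2.r0=2
T0.r0=2 T0.r1=2 T2.r0=0
T0.r0=2 T0.r1=2 T2.r0=2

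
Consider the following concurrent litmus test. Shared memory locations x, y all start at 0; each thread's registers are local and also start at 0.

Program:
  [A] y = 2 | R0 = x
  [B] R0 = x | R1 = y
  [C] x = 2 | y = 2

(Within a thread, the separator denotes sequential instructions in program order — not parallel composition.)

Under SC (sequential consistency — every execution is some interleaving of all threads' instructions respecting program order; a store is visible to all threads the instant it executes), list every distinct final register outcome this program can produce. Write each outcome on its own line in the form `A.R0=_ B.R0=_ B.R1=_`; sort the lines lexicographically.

A.R0=0 B.R0=0 B.R1=0
A.R0=0 B.R0=0 B.R1=2
A.R0=0 B.R0=2 B.R1=2
A.R0=2 B.R0=0 B.R1=0
A.R0=2 B.R0=0 B.R1=2
A.R0=2 B.R0=2 B.R1=0
A.R0=2 B.R0=2 B.R1=2

outcome vector order: (A.R0,B.R0,B.R1)
|SC outcomes| = 7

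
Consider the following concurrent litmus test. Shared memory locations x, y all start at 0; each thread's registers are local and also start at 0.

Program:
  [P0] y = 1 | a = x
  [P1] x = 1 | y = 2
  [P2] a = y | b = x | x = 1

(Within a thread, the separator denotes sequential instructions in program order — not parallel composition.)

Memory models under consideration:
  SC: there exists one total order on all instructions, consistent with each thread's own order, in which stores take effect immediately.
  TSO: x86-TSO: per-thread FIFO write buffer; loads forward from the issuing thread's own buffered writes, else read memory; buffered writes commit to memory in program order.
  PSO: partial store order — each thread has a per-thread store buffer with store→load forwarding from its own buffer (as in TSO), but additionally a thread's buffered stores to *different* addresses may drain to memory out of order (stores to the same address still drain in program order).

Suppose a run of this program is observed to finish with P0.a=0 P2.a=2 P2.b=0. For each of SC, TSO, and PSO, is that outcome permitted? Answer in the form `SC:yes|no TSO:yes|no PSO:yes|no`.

outcome vector order: (P0.a,P2.a,P2.b)
[SC] allowed = {<0 0 0>; <0 0 1>; <0 1 0>; <0 1 1>; <0 2 1>; <1 0 0>; <1 0 1>; <1 1 0>; <1 1 1>; <1 2 1>}
[TSO] allowed = {<0 0 0>; <0 0 1>; <0 1 0>; <0 1 1>; <0 2 1>; <1 0 0>; <1 0 1>; <1 1 0>; <1 1 1>; <1 2 1>}
[PSO] allowed = {<0 0 0>; <0 0 1>; <0 1 0>; <0 1 1>; <0 2 0>; <0 2 1>; <1 0 0>; <1 0 1>; <1 1 0>; <1 1 1>; <1 2 0>; <1 2 1>}
target <0 2 0> ∈ {PSO}

SC:no TSO:no PSO:yes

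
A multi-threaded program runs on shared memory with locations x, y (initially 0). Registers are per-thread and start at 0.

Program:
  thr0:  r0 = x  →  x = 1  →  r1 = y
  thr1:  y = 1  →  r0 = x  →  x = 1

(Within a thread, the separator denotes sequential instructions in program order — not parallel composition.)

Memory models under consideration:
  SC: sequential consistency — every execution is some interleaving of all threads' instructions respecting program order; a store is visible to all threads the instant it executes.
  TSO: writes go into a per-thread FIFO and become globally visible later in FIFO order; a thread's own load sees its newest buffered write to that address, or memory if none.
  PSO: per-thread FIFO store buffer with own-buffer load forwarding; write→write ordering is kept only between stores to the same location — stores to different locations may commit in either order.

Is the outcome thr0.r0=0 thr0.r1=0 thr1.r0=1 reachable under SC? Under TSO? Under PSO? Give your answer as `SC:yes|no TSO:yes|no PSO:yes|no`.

outcome vector order: (thr0.r0,thr0.r1,thr1.r0)
SC: 4 outcomes — {0/0/1 0/1/0 0/1/1 1/1/0}
TSO: 5 outcomes — {0/0/0 0/0/1 0/1/0 0/1/1 1/1/0}
PSO: 6 outcomes — {0/0/0 0/0/1 0/1/0 0/1/1 1/0/0 1/1/0}
target 0/0/1 ∈ {SC,TSO,PSO}

SC:yes TSO:yes PSO:yes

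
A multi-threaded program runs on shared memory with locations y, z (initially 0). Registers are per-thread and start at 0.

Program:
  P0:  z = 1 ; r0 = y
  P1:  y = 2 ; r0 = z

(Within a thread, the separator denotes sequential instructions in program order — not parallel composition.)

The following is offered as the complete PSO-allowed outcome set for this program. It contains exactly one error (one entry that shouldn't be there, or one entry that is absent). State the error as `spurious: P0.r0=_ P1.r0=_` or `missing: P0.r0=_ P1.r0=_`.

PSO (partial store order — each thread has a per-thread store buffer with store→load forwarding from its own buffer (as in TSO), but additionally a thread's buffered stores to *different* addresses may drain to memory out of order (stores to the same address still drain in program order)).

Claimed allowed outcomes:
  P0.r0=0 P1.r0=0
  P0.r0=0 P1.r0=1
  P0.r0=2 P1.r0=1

outcome vector order: (P0.r0,P1.r0)
under PSO → 0/0; 0/1; 2/0; 2/1
PSO∖claimed = {2/0}

missing: P0.r0=2 P1.r0=0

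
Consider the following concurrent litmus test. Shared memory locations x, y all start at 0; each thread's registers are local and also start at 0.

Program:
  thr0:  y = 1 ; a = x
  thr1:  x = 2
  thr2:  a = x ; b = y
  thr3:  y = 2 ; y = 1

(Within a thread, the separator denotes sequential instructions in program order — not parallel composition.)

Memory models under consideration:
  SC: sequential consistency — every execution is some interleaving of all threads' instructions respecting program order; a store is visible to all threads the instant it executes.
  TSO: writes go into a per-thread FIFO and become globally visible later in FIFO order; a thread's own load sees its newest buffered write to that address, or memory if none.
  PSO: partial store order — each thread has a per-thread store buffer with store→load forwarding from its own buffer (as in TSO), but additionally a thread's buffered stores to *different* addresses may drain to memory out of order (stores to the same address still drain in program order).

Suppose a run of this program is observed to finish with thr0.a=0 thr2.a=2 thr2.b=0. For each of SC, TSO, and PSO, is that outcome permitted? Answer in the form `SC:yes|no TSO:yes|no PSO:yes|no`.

SC:no TSO:yes PSO:yes

outcome vector order: (thr0.a,thr2.a,thr2.b)
SC: 11 outcomes — {<0 0 0>; <0 0 1>; <0 0 2>; <0 2 1>; <0 2 2>; <2 0 0>; <2 0 1>; <2 0 2>; <2 2 0>; <2 2 1>; <2 2 2>}
TSO: 12 outcomes — {<0 0 0>; <0 0 1>; <0 0 2>; <0 2 0>; <0 2 1>; <0 2 2>; <2 0 0>; <2 0 1>; <2 0 2>; <2 2 0>; <2 2 1>; <2 2 2>}
PSO: 12 outcomes — {<0 0 0>; <0 0 1>; <0 0 2>; <0 2 0>; <0 2 1>; <0 2 2>; <2 0 0>; <2 0 1>; <2 0 2>; <2 2 0>; <2 2 1>; <2 2 2>}
target <0 2 0> ∈ {TSO,PSO}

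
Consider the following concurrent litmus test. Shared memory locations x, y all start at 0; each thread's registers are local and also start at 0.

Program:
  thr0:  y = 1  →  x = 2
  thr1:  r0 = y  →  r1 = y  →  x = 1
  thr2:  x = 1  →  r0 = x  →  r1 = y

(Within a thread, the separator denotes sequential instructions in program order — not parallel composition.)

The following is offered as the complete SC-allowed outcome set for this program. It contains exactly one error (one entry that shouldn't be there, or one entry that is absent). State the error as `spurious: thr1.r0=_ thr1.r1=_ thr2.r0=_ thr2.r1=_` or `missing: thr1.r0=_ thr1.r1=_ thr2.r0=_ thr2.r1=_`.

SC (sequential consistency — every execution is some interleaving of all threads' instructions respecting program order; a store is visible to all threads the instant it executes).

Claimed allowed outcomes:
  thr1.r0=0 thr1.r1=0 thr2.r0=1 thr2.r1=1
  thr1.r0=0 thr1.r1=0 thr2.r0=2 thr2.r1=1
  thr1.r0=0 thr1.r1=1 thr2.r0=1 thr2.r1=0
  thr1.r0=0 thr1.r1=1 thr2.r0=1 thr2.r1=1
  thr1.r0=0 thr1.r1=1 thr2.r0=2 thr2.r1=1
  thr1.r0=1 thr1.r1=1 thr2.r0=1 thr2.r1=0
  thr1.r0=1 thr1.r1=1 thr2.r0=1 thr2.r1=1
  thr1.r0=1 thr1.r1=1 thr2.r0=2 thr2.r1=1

missing: thr1.r0=0 thr1.r1=0 thr2.r0=1 thr2.r1=0

outcome vector order: (thr1.r0,thr1.r1,thr2.r0,thr2.r1)
under SC → 0010, 0011, 0021, 0110, 0111, 0121, 1110, 1111, 1121
SC∖claimed = {0010}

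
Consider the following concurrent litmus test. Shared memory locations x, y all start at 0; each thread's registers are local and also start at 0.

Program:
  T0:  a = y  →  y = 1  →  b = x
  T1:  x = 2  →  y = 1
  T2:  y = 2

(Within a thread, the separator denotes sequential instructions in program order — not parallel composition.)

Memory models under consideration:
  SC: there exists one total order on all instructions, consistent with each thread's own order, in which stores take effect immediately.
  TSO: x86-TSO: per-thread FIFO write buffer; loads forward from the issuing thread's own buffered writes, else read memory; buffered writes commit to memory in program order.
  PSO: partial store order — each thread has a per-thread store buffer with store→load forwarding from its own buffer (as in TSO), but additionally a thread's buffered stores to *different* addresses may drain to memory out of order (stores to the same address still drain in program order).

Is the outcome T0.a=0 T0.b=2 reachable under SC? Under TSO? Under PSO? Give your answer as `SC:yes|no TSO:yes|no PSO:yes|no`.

outcome vector order: (T0.a,T0.b)
SC: 5 outcomes — {(0,0), (0,2), (1,2), (2,0), (2,2)}
TSO: 5 outcomes — {(0,0), (0,2), (1,2), (2,0), (2,2)}
PSO: 6 outcomes — {(0,0), (0,2), (1,0), (1,2), (2,0), (2,2)}
target (0,2) ∈ {SC,TSO,PSO}

SC:yes TSO:yes PSO:yes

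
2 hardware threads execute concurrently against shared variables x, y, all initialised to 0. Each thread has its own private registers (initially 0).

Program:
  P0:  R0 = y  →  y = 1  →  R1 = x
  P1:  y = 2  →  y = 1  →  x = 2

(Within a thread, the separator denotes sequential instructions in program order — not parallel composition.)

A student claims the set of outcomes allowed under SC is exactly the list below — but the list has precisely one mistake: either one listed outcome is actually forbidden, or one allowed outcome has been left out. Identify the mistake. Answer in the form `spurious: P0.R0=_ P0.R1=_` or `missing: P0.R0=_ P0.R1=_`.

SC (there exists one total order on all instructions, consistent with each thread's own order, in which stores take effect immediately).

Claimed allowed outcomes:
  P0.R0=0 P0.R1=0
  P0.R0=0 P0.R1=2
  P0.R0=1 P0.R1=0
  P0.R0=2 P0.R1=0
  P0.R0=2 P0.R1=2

missing: P0.R0=1 P0.R1=2

outcome vector order: (P0.R0,P0.R1)
SC: 6 outcomes — {0/0 0/2 1/0 1/2 2/0 2/2}
SC∖claimed = {1/2}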